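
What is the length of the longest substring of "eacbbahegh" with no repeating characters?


Input: "eacbbahegh"
Sliding window (track last position of each char):
  Position 0 ('e'): window [0,0] length 1 -- new best
  Position 1 ('a'): window [0,1] length 2 -- new best
  Position 2 ('c'): window [0,2] length 3 -- new best
  Position 3 ('b'): window [0,3] length 4 -- new best
  Position 4 ('b'): repeat (last at 3), move window start to 4
  Position 4 ('b'): window [4,4] length 1
  Position 5 ('a'): window [4,5] length 2
  Position 6 ('h'): window [4,6] length 3
  Position 7 ('e'): window [4,7] length 4
  Position 8 ('g'): window [4,8] length 5 -- new best
  Position 9 ('h'): repeat (last at 6), move window start to 7
  Position 9 ('h'): window [7,9] length 3
Longest substring with no repeats: "baheg" with length 5

5


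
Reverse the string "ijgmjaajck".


Input: ijgmjaajck
Reading characters right to left:
  Position 9: 'k'
  Position 8: 'c'
  Position 7: 'j'
  Position 6: 'a'
  Position 5: 'a'
  Position 4: 'j'
  Position 3: 'm'
  Position 2: 'g'
  Position 1: 'j'
  Position 0: 'i'
Reversed: kcjaajmgji

kcjaajmgji


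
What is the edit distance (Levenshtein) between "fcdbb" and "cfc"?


Computing edit distance: "fcdbb" -> "cfc"
DP table:
           c    f    c
      0    1    2    3
  f   1    1    1    2
  c   2    1    2    1
  d   3    2    2    2
  b   4    3    3    3
  b   5    4    4    4
Edit distance = dp[5][3] = 4

4


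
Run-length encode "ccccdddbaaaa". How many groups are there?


Input: ccccdddbaaaa
Scanning for consecutive runs:
  Group 1: 'c' x 4 (positions 0-3)
  Group 2: 'd' x 3 (positions 4-6)
  Group 3: 'b' x 1 (positions 7-7)
  Group 4: 'a' x 4 (positions 8-11)
Total groups: 4

4


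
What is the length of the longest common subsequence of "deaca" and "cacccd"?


LCS of "deaca" and "cacccd"
DP table:
           c    a    c    c    c    d
      0    0    0    0    0    0    0
  d   0    0    0    0    0    0    1
  e   0    0    0    0    0    0    1
  a   0    0    1    1    1    1    1
  c   0    1    1    2    2    2    2
  a   0    1    2    2    2    2    2
LCS length = dp[5][6] = 2

2


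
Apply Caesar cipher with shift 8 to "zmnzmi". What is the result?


Caesar cipher: shift "zmnzmi" by 8
  'z' (pos 25) + 8 = pos 7 = 'h'
  'm' (pos 12) + 8 = pos 20 = 'u'
  'n' (pos 13) + 8 = pos 21 = 'v'
  'z' (pos 25) + 8 = pos 7 = 'h'
  'm' (pos 12) + 8 = pos 20 = 'u'
  'i' (pos 8) + 8 = pos 16 = 'q'
Result: huvhuq

huvhuq


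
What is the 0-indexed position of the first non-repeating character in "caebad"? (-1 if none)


Input: caebad
Character frequencies:
  'a': 2
  'b': 1
  'c': 1
  'd': 1
  'e': 1
Scanning left to right for freq == 1:
  Position 0 ('c'): unique! => answer = 0

0


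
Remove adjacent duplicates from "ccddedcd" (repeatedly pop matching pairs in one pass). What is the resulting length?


Input: ccddedcd
Stack-based adjacent duplicate removal:
  Read 'c': push. Stack: c
  Read 'c': matches stack top 'c' => pop. Stack: (empty)
  Read 'd': push. Stack: d
  Read 'd': matches stack top 'd' => pop. Stack: (empty)
  Read 'e': push. Stack: e
  Read 'd': push. Stack: ed
  Read 'c': push. Stack: edc
  Read 'd': push. Stack: edcd
Final stack: "edcd" (length 4)

4


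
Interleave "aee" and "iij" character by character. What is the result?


Interleaving "aee" and "iij":
  Position 0: 'a' from first, 'i' from second => "ai"
  Position 1: 'e' from first, 'i' from second => "ei"
  Position 2: 'e' from first, 'j' from second => "ej"
Result: aieiej

aieiej


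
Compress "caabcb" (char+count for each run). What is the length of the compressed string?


Input: caabcb
Runs:
  'c' x 1 => "c1"
  'a' x 2 => "a2"
  'b' x 1 => "b1"
  'c' x 1 => "c1"
  'b' x 1 => "b1"
Compressed: "c1a2b1c1b1"
Compressed length: 10

10


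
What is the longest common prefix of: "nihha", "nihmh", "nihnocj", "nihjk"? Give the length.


Words: nihha, nihmh, nihnocj, nihjk
  Position 0: all 'n' => match
  Position 1: all 'i' => match
  Position 2: all 'h' => match
  Position 3: ('h', 'm', 'n', 'j') => mismatch, stop
LCP = "nih" (length 3)

3


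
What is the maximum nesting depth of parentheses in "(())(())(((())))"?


Input: "(())(())(((())))"
Tracking depth:
  Position 0 '(': depth becomes 1
  Position 1 '(': depth becomes 2
  Position 2 ')': depth becomes 1
  Position 3 ')': depth becomes 0
  Position 4 '(': depth becomes 1
  Position 5 '(': depth becomes 2
  Position 6 ')': depth becomes 1
  Position 7 ')': depth becomes 0
  Position 8 '(': depth becomes 1
  Position 9 '(': depth becomes 2
  Position 10 '(': depth becomes 3
  Position 11 '(': depth becomes 4
  Position 12 ')': depth becomes 3
  Position 13 ')': depth becomes 2
  Position 14 ')': depth becomes 1
  Position 15 ')': depth becomes 0
Maximum depth reached: 4

4


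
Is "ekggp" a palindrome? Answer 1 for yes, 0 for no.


Input: ekggp
Reversed: pggke
  Compare pos 0 ('e') with pos 4 ('p'): MISMATCH
  Compare pos 1 ('k') with pos 3 ('g'): MISMATCH
Result: not a palindrome

0


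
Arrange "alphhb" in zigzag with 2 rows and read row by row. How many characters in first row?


Zigzag "alphhb" into 2 rows:
Placing characters:
  'a' => row 0
  'l' => row 1
  'p' => row 0
  'h' => row 1
  'h' => row 0
  'b' => row 1
Rows:
  Row 0: "aph"
  Row 1: "lhb"
First row length: 3

3


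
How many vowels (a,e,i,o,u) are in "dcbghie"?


Input: dcbghie
Checking each character:
  'd' at position 0: consonant
  'c' at position 1: consonant
  'b' at position 2: consonant
  'g' at position 3: consonant
  'h' at position 4: consonant
  'i' at position 5: vowel (running total: 1)
  'e' at position 6: vowel (running total: 2)
Total vowels: 2

2


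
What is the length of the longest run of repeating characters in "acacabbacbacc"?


Input: "acacabbacbacc"
Scanning for longest run:
  Position 1 ('c'): new char, reset run to 1
  Position 2 ('a'): new char, reset run to 1
  Position 3 ('c'): new char, reset run to 1
  Position 4 ('a'): new char, reset run to 1
  Position 5 ('b'): new char, reset run to 1
  Position 6 ('b'): continues run of 'b', length=2
  Position 7 ('a'): new char, reset run to 1
  Position 8 ('c'): new char, reset run to 1
  Position 9 ('b'): new char, reset run to 1
  Position 10 ('a'): new char, reset run to 1
  Position 11 ('c'): new char, reset run to 1
  Position 12 ('c'): continues run of 'c', length=2
Longest run: 'b' with length 2

2


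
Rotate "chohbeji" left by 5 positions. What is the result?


Input: "chohbeji", rotate left by 5
First 5 characters: "chohb"
Remaining characters: "eji"
Concatenate remaining + first: "eji" + "chohb" = "ejichohb"

ejichohb


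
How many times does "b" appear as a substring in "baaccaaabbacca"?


Searching for "b" in "baaccaaabbacca"
Scanning each position:
  Position 0: "b" => MATCH
  Position 1: "a" => no
  Position 2: "a" => no
  Position 3: "c" => no
  Position 4: "c" => no
  Position 5: "a" => no
  Position 6: "a" => no
  Position 7: "a" => no
  Position 8: "b" => MATCH
  Position 9: "b" => MATCH
  Position 10: "a" => no
  Position 11: "c" => no
  Position 12: "c" => no
  Position 13: "a" => no
Total occurrences: 3

3


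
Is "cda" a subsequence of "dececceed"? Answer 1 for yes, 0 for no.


Check if "cda" is a subsequence of "dececceed"
Greedy scan:
  Position 0 ('d'): no match needed
  Position 1 ('e'): no match needed
  Position 2 ('c'): matches sub[0] = 'c'
  Position 3 ('e'): no match needed
  Position 4 ('c'): no match needed
  Position 5 ('c'): no match needed
  Position 6 ('e'): no match needed
  Position 7 ('e'): no match needed
  Position 8 ('d'): matches sub[1] = 'd'
Only matched 2/3 characters => not a subsequence

0


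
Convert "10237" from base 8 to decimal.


Input: "10237" in base 8
Positional expansion:
  Digit '1' (value 1) x 8^4 = 4096
  Digit '0' (value 0) x 8^3 = 0
  Digit '2' (value 2) x 8^2 = 128
  Digit '3' (value 3) x 8^1 = 24
  Digit '7' (value 7) x 8^0 = 7
Sum = 4255

4255


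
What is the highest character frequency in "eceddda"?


Input: eceddda
Character counts:
  'a': 1
  'c': 1
  'd': 3
  'e': 2
Maximum frequency: 3

3


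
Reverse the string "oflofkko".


Input: oflofkko
Reading characters right to left:
  Position 7: 'o'
  Position 6: 'k'
  Position 5: 'k'
  Position 4: 'f'
  Position 3: 'o'
  Position 2: 'l'
  Position 1: 'f'
  Position 0: 'o'
Reversed: okkfolfo

okkfolfo


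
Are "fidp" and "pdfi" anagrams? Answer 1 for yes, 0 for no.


Strings: "fidp", "pdfi"
Sorted first:  dfip
Sorted second: dfip
Sorted forms match => anagrams

1


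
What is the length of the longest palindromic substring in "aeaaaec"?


Input: "aeaaaec"
Checking substrings for palindromes:
  [1:6] "eaaae" (len 5) => palindrome
  [0:3] "aea" (len 3) => palindrome
  [2:5] "aaa" (len 3) => palindrome
  [2:4] "aa" (len 2) => palindrome
  [3:5] "aa" (len 2) => palindrome
Longest palindromic substring: "eaaae" with length 5

5


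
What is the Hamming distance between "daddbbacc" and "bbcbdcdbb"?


Comparing "daddbbacc" and "bbcbdcdbb" position by position:
  Position 0: 'd' vs 'b' => differ
  Position 1: 'a' vs 'b' => differ
  Position 2: 'd' vs 'c' => differ
  Position 3: 'd' vs 'b' => differ
  Position 4: 'b' vs 'd' => differ
  Position 5: 'b' vs 'c' => differ
  Position 6: 'a' vs 'd' => differ
  Position 7: 'c' vs 'b' => differ
  Position 8: 'c' vs 'b' => differ
Total differences (Hamming distance): 9

9


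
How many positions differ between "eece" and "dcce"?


Comparing "eece" and "dcce" position by position:
  Position 0: 'e' vs 'd' => DIFFER
  Position 1: 'e' vs 'c' => DIFFER
  Position 2: 'c' vs 'c' => same
  Position 3: 'e' vs 'e' => same
Positions that differ: 2

2


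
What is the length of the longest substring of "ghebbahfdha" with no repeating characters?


Input: "ghebbahfdha"
Sliding window (track last position of each char):
  Position 0 ('g'): window [0,0] length 1 -- new best
  Position 1 ('h'): window [0,1] length 2 -- new best
  Position 2 ('e'): window [0,2] length 3 -- new best
  Position 3 ('b'): window [0,3] length 4 -- new best
  Position 4 ('b'): repeat (last at 3), move window start to 4
  Position 4 ('b'): window [4,4] length 1
  Position 5 ('a'): window [4,5] length 2
  Position 6 ('h'): window [4,6] length 3
  Position 7 ('f'): window [4,7] length 4
  Position 8 ('d'): window [4,8] length 5 -- new best
  Position 9 ('h'): repeat (last at 6), move window start to 7
  Position 9 ('h'): window [7,9] length 3
  Position 10 ('a'): window [7,10] length 4
Longest substring with no repeats: "bahfd" with length 5

5


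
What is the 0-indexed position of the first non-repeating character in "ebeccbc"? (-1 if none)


Input: ebeccbc
Character frequencies:
  'b': 2
  'c': 3
  'e': 2
Scanning left to right for freq == 1:
  Position 0 ('e'): freq=2, skip
  Position 1 ('b'): freq=2, skip
  Position 2 ('e'): freq=2, skip
  Position 3 ('c'): freq=3, skip
  Position 4 ('c'): freq=3, skip
  Position 5 ('b'): freq=2, skip
  Position 6 ('c'): freq=3, skip
  No unique character found => answer = -1

-1


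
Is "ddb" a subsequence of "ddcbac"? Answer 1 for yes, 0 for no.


Check if "ddb" is a subsequence of "ddcbac"
Greedy scan:
  Position 0 ('d'): matches sub[0] = 'd'
  Position 1 ('d'): matches sub[1] = 'd'
  Position 2 ('c'): no match needed
  Position 3 ('b'): matches sub[2] = 'b'
  Position 4 ('a'): no match needed
  Position 5 ('c'): no match needed
All 3 characters matched => is a subsequence

1


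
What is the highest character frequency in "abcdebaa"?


Input: abcdebaa
Character counts:
  'a': 3
  'b': 2
  'c': 1
  'd': 1
  'e': 1
Maximum frequency: 3

3


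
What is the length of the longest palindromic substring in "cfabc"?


Input: "cfabc"
Checking substrings for palindromes:
  No multi-char palindromic substrings found
Longest palindromic substring: "c" with length 1

1


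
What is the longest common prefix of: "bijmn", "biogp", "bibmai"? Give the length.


Words: bijmn, biogp, bibmai
  Position 0: all 'b' => match
  Position 1: all 'i' => match
  Position 2: ('j', 'o', 'b') => mismatch, stop
LCP = "bi" (length 2)

2


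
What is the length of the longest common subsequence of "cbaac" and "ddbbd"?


LCS of "cbaac" and "ddbbd"
DP table:
           d    d    b    b    d
      0    0    0    0    0    0
  c   0    0    0    0    0    0
  b   0    0    0    1    1    1
  a   0    0    0    1    1    1
  a   0    0    0    1    1    1
  c   0    0    0    1    1    1
LCS length = dp[5][5] = 1

1


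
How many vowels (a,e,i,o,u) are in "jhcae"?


Input: jhcae
Checking each character:
  'j' at position 0: consonant
  'h' at position 1: consonant
  'c' at position 2: consonant
  'a' at position 3: vowel (running total: 1)
  'e' at position 4: vowel (running total: 2)
Total vowels: 2

2


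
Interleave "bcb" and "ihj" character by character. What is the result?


Interleaving "bcb" and "ihj":
  Position 0: 'b' from first, 'i' from second => "bi"
  Position 1: 'c' from first, 'h' from second => "ch"
  Position 2: 'b' from first, 'j' from second => "bj"
Result: bichbj

bichbj


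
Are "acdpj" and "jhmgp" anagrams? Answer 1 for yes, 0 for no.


Strings: "acdpj", "jhmgp"
Sorted first:  acdjp
Sorted second: ghjmp
Differ at position 0: 'a' vs 'g' => not anagrams

0


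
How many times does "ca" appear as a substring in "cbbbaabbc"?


Searching for "ca" in "cbbbaabbc"
Scanning each position:
  Position 0: "cb" => no
  Position 1: "bb" => no
  Position 2: "bb" => no
  Position 3: "ba" => no
  Position 4: "aa" => no
  Position 5: "ab" => no
  Position 6: "bb" => no
  Position 7: "bc" => no
Total occurrences: 0

0


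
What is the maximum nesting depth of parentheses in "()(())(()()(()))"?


Input: "()(())(()()(()))"
Tracking depth:
  Position 0 '(': depth becomes 1
  Position 1 ')': depth becomes 0
  Position 2 '(': depth becomes 1
  Position 3 '(': depth becomes 2
  Position 4 ')': depth becomes 1
  Position 5 ')': depth becomes 0
  Position 6 '(': depth becomes 1
  Position 7 '(': depth becomes 2
  Position 8 ')': depth becomes 1
  Position 9 '(': depth becomes 2
  Position 10 ')': depth becomes 1
  Position 11 '(': depth becomes 2
  Position 12 '(': depth becomes 3
  Position 13 ')': depth becomes 2
  Position 14 ')': depth becomes 1
  Position 15 ')': depth becomes 0
Maximum depth reached: 3

3


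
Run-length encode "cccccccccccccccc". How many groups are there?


Input: cccccccccccccccc
Scanning for consecutive runs:
  Group 1: 'c' x 16 (positions 0-15)
Total groups: 1

1


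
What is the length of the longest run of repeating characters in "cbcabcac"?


Input: "cbcabcac"
Scanning for longest run:
  Position 1 ('b'): new char, reset run to 1
  Position 2 ('c'): new char, reset run to 1
  Position 3 ('a'): new char, reset run to 1
  Position 4 ('b'): new char, reset run to 1
  Position 5 ('c'): new char, reset run to 1
  Position 6 ('a'): new char, reset run to 1
  Position 7 ('c'): new char, reset run to 1
Longest run: 'c' with length 1

1


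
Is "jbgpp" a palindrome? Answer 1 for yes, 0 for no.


Input: jbgpp
Reversed: ppgbj
  Compare pos 0 ('j') with pos 4 ('p'): MISMATCH
  Compare pos 1 ('b') with pos 3 ('p'): MISMATCH
Result: not a palindrome

0


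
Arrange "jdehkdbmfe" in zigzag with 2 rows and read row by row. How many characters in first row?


Zigzag "jdehkdbmfe" into 2 rows:
Placing characters:
  'j' => row 0
  'd' => row 1
  'e' => row 0
  'h' => row 1
  'k' => row 0
  'd' => row 1
  'b' => row 0
  'm' => row 1
  'f' => row 0
  'e' => row 1
Rows:
  Row 0: "jekbf"
  Row 1: "dhdme"
First row length: 5

5


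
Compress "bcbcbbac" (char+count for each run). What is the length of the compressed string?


Input: bcbcbbac
Runs:
  'b' x 1 => "b1"
  'c' x 1 => "c1"
  'b' x 1 => "b1"
  'c' x 1 => "c1"
  'b' x 2 => "b2"
  'a' x 1 => "a1"
  'c' x 1 => "c1"
Compressed: "b1c1b1c1b2a1c1"
Compressed length: 14

14


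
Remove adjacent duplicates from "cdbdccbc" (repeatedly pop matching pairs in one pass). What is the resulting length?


Input: cdbdccbc
Stack-based adjacent duplicate removal:
  Read 'c': push. Stack: c
  Read 'd': push. Stack: cd
  Read 'b': push. Stack: cdb
  Read 'd': push. Stack: cdbd
  Read 'c': push. Stack: cdbdc
  Read 'c': matches stack top 'c' => pop. Stack: cdbd
  Read 'b': push. Stack: cdbdb
  Read 'c': push. Stack: cdbdbc
Final stack: "cdbdbc" (length 6)

6


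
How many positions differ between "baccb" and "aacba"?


Comparing "baccb" and "aacba" position by position:
  Position 0: 'b' vs 'a' => DIFFER
  Position 1: 'a' vs 'a' => same
  Position 2: 'c' vs 'c' => same
  Position 3: 'c' vs 'b' => DIFFER
  Position 4: 'b' vs 'a' => DIFFER
Positions that differ: 3

3


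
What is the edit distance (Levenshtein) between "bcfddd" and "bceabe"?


Computing edit distance: "bcfddd" -> "bceabe"
DP table:
           b    c    e    a    b    e
      0    1    2    3    4    5    6
  b   1    0    1    2    3    4    5
  c   2    1    0    1    2    3    4
  f   3    2    1    1    2    3    4
  d   4    3    2    2    2    3    4
  d   5    4    3    3    3    3    4
  d   6    5    4    4    4    4    4
Edit distance = dp[6][6] = 4

4


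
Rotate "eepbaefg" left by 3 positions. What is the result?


Input: "eepbaefg", rotate left by 3
First 3 characters: "eep"
Remaining characters: "baefg"
Concatenate remaining + first: "baefg" + "eep" = "baefgeep"

baefgeep


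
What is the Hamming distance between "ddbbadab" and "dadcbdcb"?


Comparing "ddbbadab" and "dadcbdcb" position by position:
  Position 0: 'd' vs 'd' => same
  Position 1: 'd' vs 'a' => differ
  Position 2: 'b' vs 'd' => differ
  Position 3: 'b' vs 'c' => differ
  Position 4: 'a' vs 'b' => differ
  Position 5: 'd' vs 'd' => same
  Position 6: 'a' vs 'c' => differ
  Position 7: 'b' vs 'b' => same
Total differences (Hamming distance): 5

5


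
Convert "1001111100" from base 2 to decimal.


Input: "1001111100" in base 2
Positional expansion:
  Digit '1' (value 1) x 2^9 = 512
  Digit '0' (value 0) x 2^8 = 0
  Digit '0' (value 0) x 2^7 = 0
  Digit '1' (value 1) x 2^6 = 64
  Digit '1' (value 1) x 2^5 = 32
  Digit '1' (value 1) x 2^4 = 16
  Digit '1' (value 1) x 2^3 = 8
  Digit '1' (value 1) x 2^2 = 4
  Digit '0' (value 0) x 2^1 = 0
  Digit '0' (value 0) x 2^0 = 0
Sum = 636

636


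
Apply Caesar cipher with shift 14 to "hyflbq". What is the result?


Caesar cipher: shift "hyflbq" by 14
  'h' (pos 7) + 14 = pos 21 = 'v'
  'y' (pos 24) + 14 = pos 12 = 'm'
  'f' (pos 5) + 14 = pos 19 = 't'
  'l' (pos 11) + 14 = pos 25 = 'z'
  'b' (pos 1) + 14 = pos 15 = 'p'
  'q' (pos 16) + 14 = pos 4 = 'e'
Result: vmtzpe

vmtzpe


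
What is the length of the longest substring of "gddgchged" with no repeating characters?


Input: "gddgchged"
Sliding window (track last position of each char):
  Position 0 ('g'): window [0,0] length 1 -- new best
  Position 1 ('d'): window [0,1] length 2 -- new best
  Position 2 ('d'): repeat (last at 1), move window start to 2
  Position 2 ('d'): window [2,2] length 1
  Position 3 ('g'): window [2,3] length 2
  Position 4 ('c'): window [2,4] length 3 -- new best
  Position 5 ('h'): window [2,5] length 4 -- new best
  Position 6 ('g'): repeat (last at 3), move window start to 4
  Position 6 ('g'): window [4,6] length 3
  Position 7 ('e'): window [4,7] length 4
  Position 8 ('d'): window [4,8] length 5 -- new best
Longest substring with no repeats: "chged" with length 5

5


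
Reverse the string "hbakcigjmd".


Input: hbakcigjmd
Reading characters right to left:
  Position 9: 'd'
  Position 8: 'm'
  Position 7: 'j'
  Position 6: 'g'
  Position 5: 'i'
  Position 4: 'c'
  Position 3: 'k'
  Position 2: 'a'
  Position 1: 'b'
  Position 0: 'h'
Reversed: dmjgickabh

dmjgickabh


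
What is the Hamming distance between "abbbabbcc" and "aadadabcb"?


Comparing "abbbabbcc" and "aadadabcb" position by position:
  Position 0: 'a' vs 'a' => same
  Position 1: 'b' vs 'a' => differ
  Position 2: 'b' vs 'd' => differ
  Position 3: 'b' vs 'a' => differ
  Position 4: 'a' vs 'd' => differ
  Position 5: 'b' vs 'a' => differ
  Position 6: 'b' vs 'b' => same
  Position 7: 'c' vs 'c' => same
  Position 8: 'c' vs 'b' => differ
Total differences (Hamming distance): 6

6


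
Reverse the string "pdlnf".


Input: pdlnf
Reading characters right to left:
  Position 4: 'f'
  Position 3: 'n'
  Position 2: 'l'
  Position 1: 'd'
  Position 0: 'p'
Reversed: fnldp

fnldp


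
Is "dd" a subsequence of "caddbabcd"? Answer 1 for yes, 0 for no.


Check if "dd" is a subsequence of "caddbabcd"
Greedy scan:
  Position 0 ('c'): no match needed
  Position 1 ('a'): no match needed
  Position 2 ('d'): matches sub[0] = 'd'
  Position 3 ('d'): matches sub[1] = 'd'
  Position 4 ('b'): no match needed
  Position 5 ('a'): no match needed
  Position 6 ('b'): no match needed
  Position 7 ('c'): no match needed
  Position 8 ('d'): no match needed
All 2 characters matched => is a subsequence

1


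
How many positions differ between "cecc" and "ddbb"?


Comparing "cecc" and "ddbb" position by position:
  Position 0: 'c' vs 'd' => DIFFER
  Position 1: 'e' vs 'd' => DIFFER
  Position 2: 'c' vs 'b' => DIFFER
  Position 3: 'c' vs 'b' => DIFFER
Positions that differ: 4

4


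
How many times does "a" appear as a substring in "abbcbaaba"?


Searching for "a" in "abbcbaaba"
Scanning each position:
  Position 0: "a" => MATCH
  Position 1: "b" => no
  Position 2: "b" => no
  Position 3: "c" => no
  Position 4: "b" => no
  Position 5: "a" => MATCH
  Position 6: "a" => MATCH
  Position 7: "b" => no
  Position 8: "a" => MATCH
Total occurrences: 4

4


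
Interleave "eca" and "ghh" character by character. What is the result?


Interleaving "eca" and "ghh":
  Position 0: 'e' from first, 'g' from second => "eg"
  Position 1: 'c' from first, 'h' from second => "ch"
  Position 2: 'a' from first, 'h' from second => "ah"
Result: egchah

egchah


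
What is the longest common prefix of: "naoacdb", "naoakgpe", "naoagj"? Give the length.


Words: naoacdb, naoakgpe, naoagj
  Position 0: all 'n' => match
  Position 1: all 'a' => match
  Position 2: all 'o' => match
  Position 3: all 'a' => match
  Position 4: ('c', 'k', 'g') => mismatch, stop
LCP = "naoa" (length 4)

4


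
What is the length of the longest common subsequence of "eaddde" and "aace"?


LCS of "eaddde" and "aace"
DP table:
           a    a    c    e
      0    0    0    0    0
  e   0    0    0    0    1
  a   0    1    1    1    1
  d   0    1    1    1    1
  d   0    1    1    1    1
  d   0    1    1    1    1
  e   0    1    1    1    2
LCS length = dp[6][4] = 2

2


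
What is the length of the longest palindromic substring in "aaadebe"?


Input: "aaadebe"
Checking substrings for palindromes:
  [0:3] "aaa" (len 3) => palindrome
  [4:7] "ebe" (len 3) => palindrome
  [0:2] "aa" (len 2) => palindrome
  [1:3] "aa" (len 2) => palindrome
Longest palindromic substring: "aaa" with length 3

3


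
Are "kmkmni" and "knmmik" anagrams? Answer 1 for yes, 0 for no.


Strings: "kmkmni", "knmmik"
Sorted first:  ikkmmn
Sorted second: ikkmmn
Sorted forms match => anagrams

1


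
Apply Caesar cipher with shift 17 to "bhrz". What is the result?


Caesar cipher: shift "bhrz" by 17
  'b' (pos 1) + 17 = pos 18 = 's'
  'h' (pos 7) + 17 = pos 24 = 'y'
  'r' (pos 17) + 17 = pos 8 = 'i'
  'z' (pos 25) + 17 = pos 16 = 'q'
Result: syiq

syiq


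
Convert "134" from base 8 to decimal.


Input: "134" in base 8
Positional expansion:
  Digit '1' (value 1) x 8^2 = 64
  Digit '3' (value 3) x 8^1 = 24
  Digit '4' (value 4) x 8^0 = 4
Sum = 92

92


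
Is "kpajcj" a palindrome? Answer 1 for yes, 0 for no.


Input: kpajcj
Reversed: jcjapk
  Compare pos 0 ('k') with pos 5 ('j'): MISMATCH
  Compare pos 1 ('p') with pos 4 ('c'): MISMATCH
  Compare pos 2 ('a') with pos 3 ('j'): MISMATCH
Result: not a palindrome

0


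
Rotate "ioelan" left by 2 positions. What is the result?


Input: "ioelan", rotate left by 2
First 2 characters: "io"
Remaining characters: "elan"
Concatenate remaining + first: "elan" + "io" = "elanio"

elanio


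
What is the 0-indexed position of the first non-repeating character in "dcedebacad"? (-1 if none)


Input: dcedebacad
Character frequencies:
  'a': 2
  'b': 1
  'c': 2
  'd': 3
  'e': 2
Scanning left to right for freq == 1:
  Position 0 ('d'): freq=3, skip
  Position 1 ('c'): freq=2, skip
  Position 2 ('e'): freq=2, skip
  Position 3 ('d'): freq=3, skip
  Position 4 ('e'): freq=2, skip
  Position 5 ('b'): unique! => answer = 5

5


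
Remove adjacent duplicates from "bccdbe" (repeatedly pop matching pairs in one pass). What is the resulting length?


Input: bccdbe
Stack-based adjacent duplicate removal:
  Read 'b': push. Stack: b
  Read 'c': push. Stack: bc
  Read 'c': matches stack top 'c' => pop. Stack: b
  Read 'd': push. Stack: bd
  Read 'b': push. Stack: bdb
  Read 'e': push. Stack: bdbe
Final stack: "bdbe" (length 4)

4


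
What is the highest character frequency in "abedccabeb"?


Input: abedccabeb
Character counts:
  'a': 2
  'b': 3
  'c': 2
  'd': 1
  'e': 2
Maximum frequency: 3

3


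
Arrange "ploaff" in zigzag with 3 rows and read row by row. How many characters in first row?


Zigzag "ploaff" into 3 rows:
Placing characters:
  'p' => row 0
  'l' => row 1
  'o' => row 2
  'a' => row 1
  'f' => row 0
  'f' => row 1
Rows:
  Row 0: "pf"
  Row 1: "laf"
  Row 2: "o"
First row length: 2

2


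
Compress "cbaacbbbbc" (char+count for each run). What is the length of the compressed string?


Input: cbaacbbbbc
Runs:
  'c' x 1 => "c1"
  'b' x 1 => "b1"
  'a' x 2 => "a2"
  'c' x 1 => "c1"
  'b' x 4 => "b4"
  'c' x 1 => "c1"
Compressed: "c1b1a2c1b4c1"
Compressed length: 12

12


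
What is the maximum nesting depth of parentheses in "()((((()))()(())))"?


Input: "()((((()))()(())))"
Tracking depth:
  Position 0 '(': depth becomes 1
  Position 1 ')': depth becomes 0
  Position 2 '(': depth becomes 1
  Position 3 '(': depth becomes 2
  Position 4 '(': depth becomes 3
  Position 5 '(': depth becomes 4
  Position 6 '(': depth becomes 5
  Position 7 ')': depth becomes 4
  Position 8 ')': depth becomes 3
  Position 9 ')': depth becomes 2
  Position 10 '(': depth becomes 3
  Position 11 ')': depth becomes 2
  Position 12 '(': depth becomes 3
  Position 13 '(': depth becomes 4
  Position 14 ')': depth becomes 3
  Position 15 ')': depth becomes 2
  Position 16 ')': depth becomes 1
  Position 17 ')': depth becomes 0
Maximum depth reached: 5

5


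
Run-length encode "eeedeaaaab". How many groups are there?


Input: eeedeaaaab
Scanning for consecutive runs:
  Group 1: 'e' x 3 (positions 0-2)
  Group 2: 'd' x 1 (positions 3-3)
  Group 3: 'e' x 1 (positions 4-4)
  Group 4: 'a' x 4 (positions 5-8)
  Group 5: 'b' x 1 (positions 9-9)
Total groups: 5

5


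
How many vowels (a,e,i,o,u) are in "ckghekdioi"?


Input: ckghekdioi
Checking each character:
  'c' at position 0: consonant
  'k' at position 1: consonant
  'g' at position 2: consonant
  'h' at position 3: consonant
  'e' at position 4: vowel (running total: 1)
  'k' at position 5: consonant
  'd' at position 6: consonant
  'i' at position 7: vowel (running total: 2)
  'o' at position 8: vowel (running total: 3)
  'i' at position 9: vowel (running total: 4)
Total vowels: 4

4


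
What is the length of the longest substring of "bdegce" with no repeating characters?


Input: "bdegce"
Sliding window (track last position of each char):
  Position 0 ('b'): window [0,0] length 1 -- new best
  Position 1 ('d'): window [0,1] length 2 -- new best
  Position 2 ('e'): window [0,2] length 3 -- new best
  Position 3 ('g'): window [0,3] length 4 -- new best
  Position 4 ('c'): window [0,4] length 5 -- new best
  Position 5 ('e'): repeat (last at 2), move window start to 3
  Position 5 ('e'): window [3,5] length 3
Longest substring with no repeats: "bdegc" with length 5

5


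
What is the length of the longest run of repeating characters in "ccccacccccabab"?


Input: "ccccacccccabab"
Scanning for longest run:
  Position 1 ('c'): continues run of 'c', length=2
  Position 2 ('c'): continues run of 'c', length=3
  Position 3 ('c'): continues run of 'c', length=4
  Position 4 ('a'): new char, reset run to 1
  Position 5 ('c'): new char, reset run to 1
  Position 6 ('c'): continues run of 'c', length=2
  Position 7 ('c'): continues run of 'c', length=3
  Position 8 ('c'): continues run of 'c', length=4
  Position 9 ('c'): continues run of 'c', length=5
  Position 10 ('a'): new char, reset run to 1
  Position 11 ('b'): new char, reset run to 1
  Position 12 ('a'): new char, reset run to 1
  Position 13 ('b'): new char, reset run to 1
Longest run: 'c' with length 5

5


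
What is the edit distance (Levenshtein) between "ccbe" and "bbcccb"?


Computing edit distance: "ccbe" -> "bbcccb"
DP table:
           b    b    c    c    c    b
      0    1    2    3    4    5    6
  c   1    1    2    2    3    4    5
  c   2    2    2    2    2    3    4
  b   3    2    2    3    3    3    3
  e   4    3    3    3    4    4    4
Edit distance = dp[4][6] = 4

4


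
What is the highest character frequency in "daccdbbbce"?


Input: daccdbbbce
Character counts:
  'a': 1
  'b': 3
  'c': 3
  'd': 2
  'e': 1
Maximum frequency: 3

3


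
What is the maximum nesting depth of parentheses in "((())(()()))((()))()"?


Input: "((())(()()))((()))()"
Tracking depth:
  Position 0 '(': depth becomes 1
  Position 1 '(': depth becomes 2
  Position 2 '(': depth becomes 3
  Position 3 ')': depth becomes 2
  Position 4 ')': depth becomes 1
  Position 5 '(': depth becomes 2
  Position 6 '(': depth becomes 3
  Position 7 ')': depth becomes 2
  Position 8 '(': depth becomes 3
  Position 9 ')': depth becomes 2
  Position 10 ')': depth becomes 1
  Position 11 ')': depth becomes 0
  Position 12 '(': depth becomes 1
  Position 13 '(': depth becomes 2
  Position 14 '(': depth becomes 3
  Position 15 ')': depth becomes 2
  Position 16 ')': depth becomes 1
  Position 17 ')': depth becomes 0
  Position 18 '(': depth becomes 1
  Position 19 ')': depth becomes 0
Maximum depth reached: 3

3


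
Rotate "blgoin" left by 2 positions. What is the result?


Input: "blgoin", rotate left by 2
First 2 characters: "bl"
Remaining characters: "goin"
Concatenate remaining + first: "goin" + "bl" = "goinbl"

goinbl


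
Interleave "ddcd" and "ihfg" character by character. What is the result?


Interleaving "ddcd" and "ihfg":
  Position 0: 'd' from first, 'i' from second => "di"
  Position 1: 'd' from first, 'h' from second => "dh"
  Position 2: 'c' from first, 'f' from second => "cf"
  Position 3: 'd' from first, 'g' from second => "dg"
Result: didhcfdg

didhcfdg


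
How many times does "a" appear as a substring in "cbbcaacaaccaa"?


Searching for "a" in "cbbcaacaaccaa"
Scanning each position:
  Position 0: "c" => no
  Position 1: "b" => no
  Position 2: "b" => no
  Position 3: "c" => no
  Position 4: "a" => MATCH
  Position 5: "a" => MATCH
  Position 6: "c" => no
  Position 7: "a" => MATCH
  Position 8: "a" => MATCH
  Position 9: "c" => no
  Position 10: "c" => no
  Position 11: "a" => MATCH
  Position 12: "a" => MATCH
Total occurrences: 6

6


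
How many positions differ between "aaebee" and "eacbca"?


Comparing "aaebee" and "eacbca" position by position:
  Position 0: 'a' vs 'e' => DIFFER
  Position 1: 'a' vs 'a' => same
  Position 2: 'e' vs 'c' => DIFFER
  Position 3: 'b' vs 'b' => same
  Position 4: 'e' vs 'c' => DIFFER
  Position 5: 'e' vs 'a' => DIFFER
Positions that differ: 4

4


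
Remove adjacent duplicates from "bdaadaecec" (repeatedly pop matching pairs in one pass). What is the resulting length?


Input: bdaadaecec
Stack-based adjacent duplicate removal:
  Read 'b': push. Stack: b
  Read 'd': push. Stack: bd
  Read 'a': push. Stack: bda
  Read 'a': matches stack top 'a' => pop. Stack: bd
  Read 'd': matches stack top 'd' => pop. Stack: b
  Read 'a': push. Stack: ba
  Read 'e': push. Stack: bae
  Read 'c': push. Stack: baec
  Read 'e': push. Stack: baece
  Read 'c': push. Stack: baecec
Final stack: "baecec" (length 6)

6


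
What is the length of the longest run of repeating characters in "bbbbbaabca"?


Input: "bbbbbaabca"
Scanning for longest run:
  Position 1 ('b'): continues run of 'b', length=2
  Position 2 ('b'): continues run of 'b', length=3
  Position 3 ('b'): continues run of 'b', length=4
  Position 4 ('b'): continues run of 'b', length=5
  Position 5 ('a'): new char, reset run to 1
  Position 6 ('a'): continues run of 'a', length=2
  Position 7 ('b'): new char, reset run to 1
  Position 8 ('c'): new char, reset run to 1
  Position 9 ('a'): new char, reset run to 1
Longest run: 'b' with length 5

5


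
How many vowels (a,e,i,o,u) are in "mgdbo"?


Input: mgdbo
Checking each character:
  'm' at position 0: consonant
  'g' at position 1: consonant
  'd' at position 2: consonant
  'b' at position 3: consonant
  'o' at position 4: vowel (running total: 1)
Total vowels: 1

1


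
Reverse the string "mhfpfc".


Input: mhfpfc
Reading characters right to left:
  Position 5: 'c'
  Position 4: 'f'
  Position 3: 'p'
  Position 2: 'f'
  Position 1: 'h'
  Position 0: 'm'
Reversed: cfpfhm

cfpfhm


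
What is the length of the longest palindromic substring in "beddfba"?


Input: "beddfba"
Checking substrings for palindromes:
  [2:4] "dd" (len 2) => palindrome
Longest palindromic substring: "dd" with length 2

2


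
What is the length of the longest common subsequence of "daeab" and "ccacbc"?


LCS of "daeab" and "ccacbc"
DP table:
           c    c    a    c    b    c
      0    0    0    0    0    0    0
  d   0    0    0    0    0    0    0
  a   0    0    0    1    1    1    1
  e   0    0    0    1    1    1    1
  a   0    0    0    1    1    1    1
  b   0    0    0    1    1    2    2
LCS length = dp[5][6] = 2

2


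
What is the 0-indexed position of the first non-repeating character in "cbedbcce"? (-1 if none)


Input: cbedbcce
Character frequencies:
  'b': 2
  'c': 3
  'd': 1
  'e': 2
Scanning left to right for freq == 1:
  Position 0 ('c'): freq=3, skip
  Position 1 ('b'): freq=2, skip
  Position 2 ('e'): freq=2, skip
  Position 3 ('d'): unique! => answer = 3

3


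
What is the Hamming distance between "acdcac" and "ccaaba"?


Comparing "acdcac" and "ccaaba" position by position:
  Position 0: 'a' vs 'c' => differ
  Position 1: 'c' vs 'c' => same
  Position 2: 'd' vs 'a' => differ
  Position 3: 'c' vs 'a' => differ
  Position 4: 'a' vs 'b' => differ
  Position 5: 'c' vs 'a' => differ
Total differences (Hamming distance): 5

5


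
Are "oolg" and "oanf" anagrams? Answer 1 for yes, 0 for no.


Strings: "oolg", "oanf"
Sorted first:  gloo
Sorted second: afno
Differ at position 0: 'g' vs 'a' => not anagrams

0


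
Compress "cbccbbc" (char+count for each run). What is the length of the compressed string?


Input: cbccbbc
Runs:
  'c' x 1 => "c1"
  'b' x 1 => "b1"
  'c' x 2 => "c2"
  'b' x 2 => "b2"
  'c' x 1 => "c1"
Compressed: "c1b1c2b2c1"
Compressed length: 10

10


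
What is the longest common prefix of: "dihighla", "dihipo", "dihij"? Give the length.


Words: dihighla, dihipo, dihij
  Position 0: all 'd' => match
  Position 1: all 'i' => match
  Position 2: all 'h' => match
  Position 3: all 'i' => match
  Position 4: ('g', 'p', 'j') => mismatch, stop
LCP = "dihi" (length 4)

4


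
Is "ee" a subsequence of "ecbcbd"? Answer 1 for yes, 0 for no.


Check if "ee" is a subsequence of "ecbcbd"
Greedy scan:
  Position 0 ('e'): matches sub[0] = 'e'
  Position 1 ('c'): no match needed
  Position 2 ('b'): no match needed
  Position 3 ('c'): no match needed
  Position 4 ('b'): no match needed
  Position 5 ('d'): no match needed
Only matched 1/2 characters => not a subsequence

0


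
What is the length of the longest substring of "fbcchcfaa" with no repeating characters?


Input: "fbcchcfaa"
Sliding window (track last position of each char):
  Position 0 ('f'): window [0,0] length 1 -- new best
  Position 1 ('b'): window [0,1] length 2 -- new best
  Position 2 ('c'): window [0,2] length 3 -- new best
  Position 3 ('c'): repeat (last at 2), move window start to 3
  Position 3 ('c'): window [3,3] length 1
  Position 4 ('h'): window [3,4] length 2
  Position 5 ('c'): repeat (last at 3), move window start to 4
  Position 5 ('c'): window [4,5] length 2
  Position 6 ('f'): window [4,6] length 3
  Position 7 ('a'): window [4,7] length 4 -- new best
  Position 8 ('a'): repeat (last at 7), move window start to 8
  Position 8 ('a'): window [8,8] length 1
Longest substring with no repeats: "hcfa" with length 4

4


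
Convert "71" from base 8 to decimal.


Input: "71" in base 8
Positional expansion:
  Digit '7' (value 7) x 8^1 = 56
  Digit '1' (value 1) x 8^0 = 1
Sum = 57

57


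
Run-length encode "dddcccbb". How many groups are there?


Input: dddcccbb
Scanning for consecutive runs:
  Group 1: 'd' x 3 (positions 0-2)
  Group 2: 'c' x 3 (positions 3-5)
  Group 3: 'b' x 2 (positions 6-7)
Total groups: 3

3


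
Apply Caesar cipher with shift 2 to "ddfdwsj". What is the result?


Caesar cipher: shift "ddfdwsj" by 2
  'd' (pos 3) + 2 = pos 5 = 'f'
  'd' (pos 3) + 2 = pos 5 = 'f'
  'f' (pos 5) + 2 = pos 7 = 'h'
  'd' (pos 3) + 2 = pos 5 = 'f'
  'w' (pos 22) + 2 = pos 24 = 'y'
  's' (pos 18) + 2 = pos 20 = 'u'
  'j' (pos 9) + 2 = pos 11 = 'l'
Result: ffhfyul

ffhfyul


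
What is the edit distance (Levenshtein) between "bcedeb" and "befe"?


Computing edit distance: "bcedeb" -> "befe"
DP table:
           b    e    f    e
      0    1    2    3    4
  b   1    0    1    2    3
  c   2    1    1    2    3
  e   3    2    1    2    2
  d   4    3    2    2    3
  e   5    4    3    3    2
  b   6    5    4    4    3
Edit distance = dp[6][4] = 3

3


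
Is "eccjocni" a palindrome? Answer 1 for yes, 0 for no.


Input: eccjocni
Reversed: incojcce
  Compare pos 0 ('e') with pos 7 ('i'): MISMATCH
  Compare pos 1 ('c') with pos 6 ('n'): MISMATCH
  Compare pos 2 ('c') with pos 5 ('c'): match
  Compare pos 3 ('j') with pos 4 ('o'): MISMATCH
Result: not a palindrome

0


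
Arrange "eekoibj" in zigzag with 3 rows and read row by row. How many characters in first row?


Zigzag "eekoibj" into 3 rows:
Placing characters:
  'e' => row 0
  'e' => row 1
  'k' => row 2
  'o' => row 1
  'i' => row 0
  'b' => row 1
  'j' => row 2
Rows:
  Row 0: "ei"
  Row 1: "eob"
  Row 2: "kj"
First row length: 2

2


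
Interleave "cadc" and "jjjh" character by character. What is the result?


Interleaving "cadc" and "jjjh":
  Position 0: 'c' from first, 'j' from second => "cj"
  Position 1: 'a' from first, 'j' from second => "aj"
  Position 2: 'd' from first, 'j' from second => "dj"
  Position 3: 'c' from first, 'h' from second => "ch"
Result: cjajdjch

cjajdjch


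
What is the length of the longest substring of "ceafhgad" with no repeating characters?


Input: "ceafhgad"
Sliding window (track last position of each char):
  Position 0 ('c'): window [0,0] length 1 -- new best
  Position 1 ('e'): window [0,1] length 2 -- new best
  Position 2 ('a'): window [0,2] length 3 -- new best
  Position 3 ('f'): window [0,3] length 4 -- new best
  Position 4 ('h'): window [0,4] length 5 -- new best
  Position 5 ('g'): window [0,5] length 6 -- new best
  Position 6 ('a'): repeat (last at 2), move window start to 3
  Position 6 ('a'): window [3,6] length 4
  Position 7 ('d'): window [3,7] length 5
Longest substring with no repeats: "ceafhg" with length 6

6


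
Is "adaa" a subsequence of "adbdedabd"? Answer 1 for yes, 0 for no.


Check if "adaa" is a subsequence of "adbdedabd"
Greedy scan:
  Position 0 ('a'): matches sub[0] = 'a'
  Position 1 ('d'): matches sub[1] = 'd'
  Position 2 ('b'): no match needed
  Position 3 ('d'): no match needed
  Position 4 ('e'): no match needed
  Position 5 ('d'): no match needed
  Position 6 ('a'): matches sub[2] = 'a'
  Position 7 ('b'): no match needed
  Position 8 ('d'): no match needed
Only matched 3/4 characters => not a subsequence

0
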